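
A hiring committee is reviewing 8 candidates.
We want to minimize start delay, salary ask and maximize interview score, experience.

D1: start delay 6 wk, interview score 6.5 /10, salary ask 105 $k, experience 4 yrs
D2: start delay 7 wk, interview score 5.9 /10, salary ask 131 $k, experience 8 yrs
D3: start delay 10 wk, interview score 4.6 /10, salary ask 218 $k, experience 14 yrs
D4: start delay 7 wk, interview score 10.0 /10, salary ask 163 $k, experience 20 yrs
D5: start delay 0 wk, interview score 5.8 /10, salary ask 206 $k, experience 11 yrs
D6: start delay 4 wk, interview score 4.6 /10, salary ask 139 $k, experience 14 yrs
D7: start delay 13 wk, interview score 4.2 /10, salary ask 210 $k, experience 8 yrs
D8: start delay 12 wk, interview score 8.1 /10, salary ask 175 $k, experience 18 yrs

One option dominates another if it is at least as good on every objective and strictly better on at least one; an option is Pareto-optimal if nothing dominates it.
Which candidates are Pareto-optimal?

D1: not dominated (best salary ask).
D2: not dominated.
D3: dominated by D4 (start delay 7≤10, interview score 10.0≥4.6, salary ask 163≤218, experience 20≥14).
D4: not dominated (best interview score).
D5: not dominated (best start delay).
D6: not dominated.
D7: dominated by D2 (start delay 7≤13, interview score 5.9≥4.2, salary ask 131≤210, experience 8≥8).
D8: dominated by D4 (start delay 7≤12, interview score 10.0≥8.1, salary ask 163≤175, experience 20≥18).

D1, D2, D4, D5, D6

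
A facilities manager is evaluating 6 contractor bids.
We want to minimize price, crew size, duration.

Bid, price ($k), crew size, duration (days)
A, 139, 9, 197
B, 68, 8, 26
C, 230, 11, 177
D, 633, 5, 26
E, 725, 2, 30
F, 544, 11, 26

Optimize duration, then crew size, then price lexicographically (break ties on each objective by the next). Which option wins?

First minimize duration: best is 26, kept {B, D, F}.
Then minimize crew size: best is 5, kept {D}.

D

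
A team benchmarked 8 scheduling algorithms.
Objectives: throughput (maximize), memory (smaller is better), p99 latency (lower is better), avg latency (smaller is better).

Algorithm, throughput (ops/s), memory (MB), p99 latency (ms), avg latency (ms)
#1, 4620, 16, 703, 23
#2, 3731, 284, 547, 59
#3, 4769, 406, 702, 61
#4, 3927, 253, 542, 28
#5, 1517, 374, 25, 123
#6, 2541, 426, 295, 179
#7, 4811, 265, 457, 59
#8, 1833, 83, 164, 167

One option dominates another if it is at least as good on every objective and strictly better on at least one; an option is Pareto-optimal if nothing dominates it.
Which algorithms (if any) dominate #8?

none

#1: worse on p99 latency (703 vs 164).
#2: worse on memory (284 vs 83).
#3: worse on memory (406 vs 83).
#4: worse on memory (253 vs 83).
#5: worse on throughput (1517 vs 1833).
#6: worse on memory (426 vs 83).
#7: worse on memory (265 vs 83).
No option dominates #8.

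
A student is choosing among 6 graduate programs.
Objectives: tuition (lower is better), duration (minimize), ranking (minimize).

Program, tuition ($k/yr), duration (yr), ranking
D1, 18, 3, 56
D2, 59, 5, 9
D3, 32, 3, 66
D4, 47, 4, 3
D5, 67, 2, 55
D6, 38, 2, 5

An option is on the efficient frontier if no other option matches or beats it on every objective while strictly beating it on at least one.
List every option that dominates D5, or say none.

D6: tuition 38≤67, duration 2≤2, ranking 5≤55 — dominates D5.
Others (D1, D2, D3, D4) are each worse than D5 on at least one objective.

D6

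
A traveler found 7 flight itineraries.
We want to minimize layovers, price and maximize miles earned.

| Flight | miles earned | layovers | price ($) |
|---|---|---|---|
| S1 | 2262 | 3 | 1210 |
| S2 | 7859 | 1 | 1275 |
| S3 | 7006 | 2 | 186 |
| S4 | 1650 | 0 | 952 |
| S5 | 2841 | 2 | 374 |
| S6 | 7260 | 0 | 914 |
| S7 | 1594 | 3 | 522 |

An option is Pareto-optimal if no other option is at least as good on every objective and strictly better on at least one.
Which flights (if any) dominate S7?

S3, S5

S3: miles earned 7006≥1594, layovers 2≤3, price 186≤522 — dominates S7.
S5: miles earned 2841≥1594, layovers 2≤3, price 374≤522 — dominates S7.
Others (S1, S2, S4, S6) are each worse than S7 on at least one objective.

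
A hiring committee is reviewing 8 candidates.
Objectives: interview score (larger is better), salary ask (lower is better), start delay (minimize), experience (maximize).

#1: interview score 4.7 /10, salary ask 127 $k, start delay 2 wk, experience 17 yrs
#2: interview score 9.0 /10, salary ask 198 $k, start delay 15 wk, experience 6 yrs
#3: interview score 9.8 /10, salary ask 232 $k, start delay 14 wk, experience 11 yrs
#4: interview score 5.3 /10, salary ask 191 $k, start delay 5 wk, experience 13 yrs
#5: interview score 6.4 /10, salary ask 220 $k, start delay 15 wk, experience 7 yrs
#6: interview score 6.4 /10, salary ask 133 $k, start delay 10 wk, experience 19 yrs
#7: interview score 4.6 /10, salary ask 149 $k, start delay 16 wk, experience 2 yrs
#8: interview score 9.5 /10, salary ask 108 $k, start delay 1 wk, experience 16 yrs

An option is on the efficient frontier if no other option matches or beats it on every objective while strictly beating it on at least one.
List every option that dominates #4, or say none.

#8

#8: interview score 9.5≥5.3, salary ask 108≤191, start delay 1≤5, experience 16≥13 — dominates #4.
Others (#1, #2, #3, #5, #6, #7) are each worse than #4 on at least one objective.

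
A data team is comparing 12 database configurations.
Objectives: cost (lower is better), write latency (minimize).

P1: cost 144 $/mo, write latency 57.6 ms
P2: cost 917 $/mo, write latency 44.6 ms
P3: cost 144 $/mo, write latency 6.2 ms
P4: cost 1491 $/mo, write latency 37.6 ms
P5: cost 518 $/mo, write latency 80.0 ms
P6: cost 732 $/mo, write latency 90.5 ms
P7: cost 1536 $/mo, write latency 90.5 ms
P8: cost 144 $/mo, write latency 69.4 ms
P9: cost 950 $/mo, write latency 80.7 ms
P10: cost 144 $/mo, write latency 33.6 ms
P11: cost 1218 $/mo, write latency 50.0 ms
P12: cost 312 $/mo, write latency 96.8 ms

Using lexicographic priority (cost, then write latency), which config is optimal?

P3

First minimize cost: best is 144, kept {P1, P3, P8, P10}.
Then minimize write latency: best is 6.2, kept {P3}.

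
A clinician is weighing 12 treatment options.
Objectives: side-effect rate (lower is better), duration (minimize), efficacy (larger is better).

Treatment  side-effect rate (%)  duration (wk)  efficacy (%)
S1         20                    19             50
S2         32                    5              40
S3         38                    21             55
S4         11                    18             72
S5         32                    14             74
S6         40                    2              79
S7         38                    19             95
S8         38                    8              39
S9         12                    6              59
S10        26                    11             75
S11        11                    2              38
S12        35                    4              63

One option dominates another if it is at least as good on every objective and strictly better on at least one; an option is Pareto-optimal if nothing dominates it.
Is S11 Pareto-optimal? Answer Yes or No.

Yes

S1: worse on side-effect rate (20 vs 11).
S2: worse on side-effect rate (32 vs 11).
S3: worse on side-effect rate (38 vs 11).
S4: worse on duration (18 vs 2).
S5: worse on side-effect rate (32 vs 11).
S6: worse on side-effect rate (40 vs 11).
S7: worse on side-effect rate (38 vs 11).
S8: worse on side-effect rate (38 vs 11).
S9: worse on side-effect rate (12 vs 11).
S10: worse on side-effect rate (26 vs 11).
S12: worse on side-effect rate (35 vs 11).
No option is at least as good as S11 on every objective and strictly better on one.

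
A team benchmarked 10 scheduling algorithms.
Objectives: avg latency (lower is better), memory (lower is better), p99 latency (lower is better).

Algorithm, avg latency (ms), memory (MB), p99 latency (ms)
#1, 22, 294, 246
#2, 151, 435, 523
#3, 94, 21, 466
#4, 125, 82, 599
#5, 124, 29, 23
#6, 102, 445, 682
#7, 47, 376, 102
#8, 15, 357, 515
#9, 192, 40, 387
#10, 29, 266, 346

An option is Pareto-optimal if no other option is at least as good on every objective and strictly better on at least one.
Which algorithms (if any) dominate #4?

#3, #5

#3: avg latency 94≤125, memory 21≤82, p99 latency 466≤599 — dominates #4.
#5: avg latency 124≤125, memory 29≤82, p99 latency 23≤599 — dominates #4.
Others (#1, #2, #6, #7, #8, #9, #10) are each worse than #4 on at least one objective.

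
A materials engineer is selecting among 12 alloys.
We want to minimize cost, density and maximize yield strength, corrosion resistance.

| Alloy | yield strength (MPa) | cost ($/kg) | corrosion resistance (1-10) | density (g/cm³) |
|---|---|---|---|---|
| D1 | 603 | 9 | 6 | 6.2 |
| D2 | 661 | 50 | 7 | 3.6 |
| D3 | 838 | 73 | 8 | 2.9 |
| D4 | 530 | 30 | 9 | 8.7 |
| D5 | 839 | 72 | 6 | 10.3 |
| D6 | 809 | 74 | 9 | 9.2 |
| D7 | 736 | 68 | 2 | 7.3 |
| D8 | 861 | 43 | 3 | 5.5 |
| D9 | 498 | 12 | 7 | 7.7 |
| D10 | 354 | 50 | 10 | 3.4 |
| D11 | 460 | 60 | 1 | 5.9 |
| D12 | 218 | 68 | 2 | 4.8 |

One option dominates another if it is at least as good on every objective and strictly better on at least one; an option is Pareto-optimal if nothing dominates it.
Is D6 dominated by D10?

No

D10 vs D6: D10 is worse on yield strength (354 vs 809), so it does not dominate D6.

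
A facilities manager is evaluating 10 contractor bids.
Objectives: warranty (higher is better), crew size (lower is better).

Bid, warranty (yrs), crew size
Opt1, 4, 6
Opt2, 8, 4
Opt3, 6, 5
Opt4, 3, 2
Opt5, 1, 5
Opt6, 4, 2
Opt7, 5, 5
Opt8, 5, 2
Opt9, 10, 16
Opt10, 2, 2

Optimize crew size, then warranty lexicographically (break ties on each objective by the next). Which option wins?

Opt8

First minimize crew size: best is 2, kept {Opt4, Opt6, Opt8, Opt10}.
Then maximize warranty: best is 5, kept {Opt8}.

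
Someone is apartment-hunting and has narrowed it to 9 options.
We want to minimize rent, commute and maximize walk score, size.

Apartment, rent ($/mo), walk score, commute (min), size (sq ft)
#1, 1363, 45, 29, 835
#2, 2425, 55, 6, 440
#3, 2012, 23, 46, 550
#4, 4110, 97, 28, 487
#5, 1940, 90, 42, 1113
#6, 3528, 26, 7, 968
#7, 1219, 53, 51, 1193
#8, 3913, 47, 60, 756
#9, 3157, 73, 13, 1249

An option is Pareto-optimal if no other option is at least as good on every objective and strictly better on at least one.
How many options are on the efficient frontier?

7

#1: not dominated.
#2: not dominated (best commute).
#3: dominated by #1 (rent 1363≤2012, walk score 45≥23, commute 29≤46, size 835≥550).
#4: not dominated (best walk score).
#5: not dominated.
#6: not dominated.
#7: not dominated (best rent).
#8: dominated by #5 (rent 1940≤3913, walk score 90≥47, commute 42≤60, size 1113≥756).
#9: not dominated (best size).
Pareto-optimal: #1, #2, #4, #5, #6, #7, #9 → 7.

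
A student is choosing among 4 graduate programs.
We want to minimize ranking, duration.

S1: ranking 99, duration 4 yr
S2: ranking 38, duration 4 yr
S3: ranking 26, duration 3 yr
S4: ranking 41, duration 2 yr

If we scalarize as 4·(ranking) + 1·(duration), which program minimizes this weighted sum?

S3

S1: 4·99 + 1·4 = 400
S2: 4·38 + 1·4 = 156
S3: 4·26 + 1·3 = 107
S4: 4·41 + 1·2 = 166
Lowest: S3 at 107.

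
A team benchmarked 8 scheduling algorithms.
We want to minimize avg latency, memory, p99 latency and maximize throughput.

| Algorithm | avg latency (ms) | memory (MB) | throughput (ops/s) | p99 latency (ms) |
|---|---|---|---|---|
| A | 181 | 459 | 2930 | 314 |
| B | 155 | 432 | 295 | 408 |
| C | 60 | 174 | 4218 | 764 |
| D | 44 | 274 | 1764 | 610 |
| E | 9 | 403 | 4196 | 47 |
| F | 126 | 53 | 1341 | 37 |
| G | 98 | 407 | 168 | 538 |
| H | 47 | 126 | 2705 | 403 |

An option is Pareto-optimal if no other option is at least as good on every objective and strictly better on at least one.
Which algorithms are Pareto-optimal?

A: dominated by E (avg latency 9≤181, memory 403≤459, throughput 4196≥2930, p99 latency 47≤314).
B: dominated by E (avg latency 9≤155, memory 403≤432, throughput 4196≥295, p99 latency 47≤408).
C: not dominated (best throughput).
D: not dominated.
E: not dominated (best avg latency).
F: not dominated (best memory).
G: dominated by E (avg latency 9≤98, memory 403≤407, throughput 4196≥168, p99 latency 47≤538).
H: not dominated.

C, D, E, F, H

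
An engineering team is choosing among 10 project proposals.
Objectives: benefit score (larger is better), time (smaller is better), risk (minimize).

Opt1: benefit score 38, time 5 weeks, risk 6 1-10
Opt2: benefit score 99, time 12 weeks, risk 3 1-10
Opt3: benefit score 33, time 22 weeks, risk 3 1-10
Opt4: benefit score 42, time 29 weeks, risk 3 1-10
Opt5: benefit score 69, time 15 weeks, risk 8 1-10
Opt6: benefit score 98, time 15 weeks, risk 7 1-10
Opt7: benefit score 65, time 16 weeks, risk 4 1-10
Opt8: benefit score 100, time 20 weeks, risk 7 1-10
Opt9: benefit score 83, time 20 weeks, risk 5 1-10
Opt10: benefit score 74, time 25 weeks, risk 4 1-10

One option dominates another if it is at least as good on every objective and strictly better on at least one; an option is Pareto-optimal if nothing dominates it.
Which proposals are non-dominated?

Opt1: not dominated (best time).
Opt2: not dominated.
Opt3: dominated by Opt2 (benefit score 99≥33, time 12≤22, risk 3≤3).
Opt4: dominated by Opt2 (benefit score 99≥42, time 12≤29, risk 3≤3).
Opt5: dominated by Opt2 (benefit score 99≥69, time 12≤15, risk 3≤8).
Opt6: dominated by Opt2 (benefit score 99≥98, time 12≤15, risk 3≤7).
Opt7: dominated by Opt2 (benefit score 99≥65, time 12≤16, risk 3≤4).
Opt8: not dominated (best benefit score).
Opt9: dominated by Opt2 (benefit score 99≥83, time 12≤20, risk 3≤5).
Opt10: dominated by Opt2 (benefit score 99≥74, time 12≤25, risk 3≤4).

Opt1, Opt2, Opt8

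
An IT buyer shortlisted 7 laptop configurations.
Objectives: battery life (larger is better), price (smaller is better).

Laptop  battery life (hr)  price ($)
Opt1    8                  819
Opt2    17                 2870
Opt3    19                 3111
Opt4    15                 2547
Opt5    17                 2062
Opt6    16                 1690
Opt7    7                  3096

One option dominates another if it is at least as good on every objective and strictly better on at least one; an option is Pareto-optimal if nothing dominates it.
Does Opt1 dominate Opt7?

Yes

Opt1 vs Opt7: battery life 8≥7, price 819≤3096 — Opt1 is at least as good on every objective with at least one strict improvement.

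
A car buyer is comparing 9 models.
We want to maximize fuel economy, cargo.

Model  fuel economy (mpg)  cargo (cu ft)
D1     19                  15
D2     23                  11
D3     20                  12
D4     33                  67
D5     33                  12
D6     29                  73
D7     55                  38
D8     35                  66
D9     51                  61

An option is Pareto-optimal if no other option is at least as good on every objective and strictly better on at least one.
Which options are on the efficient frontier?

D1: dominated by D4 (fuel economy 33≥19, cargo 67≥15).
D2: dominated by D4 (fuel economy 33≥23, cargo 67≥11).
D3: dominated by D4 (fuel economy 33≥20, cargo 67≥12).
D4: not dominated.
D5: dominated by D4 (fuel economy 33≥33, cargo 67≥12).
D6: not dominated (best cargo).
D7: not dominated (best fuel economy).
D8: not dominated.
D9: not dominated.

D4, D6, D7, D8, D9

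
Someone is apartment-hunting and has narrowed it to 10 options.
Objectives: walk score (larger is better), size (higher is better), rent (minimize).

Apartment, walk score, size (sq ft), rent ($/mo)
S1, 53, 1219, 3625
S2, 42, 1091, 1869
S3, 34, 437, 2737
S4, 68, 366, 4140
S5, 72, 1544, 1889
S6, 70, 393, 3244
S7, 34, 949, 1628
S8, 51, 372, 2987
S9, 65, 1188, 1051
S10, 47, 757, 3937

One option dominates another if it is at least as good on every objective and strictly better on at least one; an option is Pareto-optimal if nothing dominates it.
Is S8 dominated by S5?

Yes

S5 vs S8: walk score 72≥51, size 1544≥372, rent 1889≤2987 — S5 is at least as good on every objective with at least one strict improvement.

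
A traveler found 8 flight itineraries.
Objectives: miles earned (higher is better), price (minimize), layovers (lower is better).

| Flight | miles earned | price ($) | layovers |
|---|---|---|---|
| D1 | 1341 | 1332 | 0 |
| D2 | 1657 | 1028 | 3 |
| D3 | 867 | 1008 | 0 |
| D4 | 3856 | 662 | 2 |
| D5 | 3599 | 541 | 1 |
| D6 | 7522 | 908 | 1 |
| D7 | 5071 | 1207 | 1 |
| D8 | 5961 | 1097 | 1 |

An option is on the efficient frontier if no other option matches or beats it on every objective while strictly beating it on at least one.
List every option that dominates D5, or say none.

none

D1: worse on miles earned (1341 vs 3599).
D2: worse on miles earned (1657 vs 3599).
D3: worse on miles earned (867 vs 3599).
D4: worse on price (662 vs 541).
D6: worse on price (908 vs 541).
D7: worse on price (1207 vs 541).
D8: worse on price (1097 vs 541).
No option dominates D5.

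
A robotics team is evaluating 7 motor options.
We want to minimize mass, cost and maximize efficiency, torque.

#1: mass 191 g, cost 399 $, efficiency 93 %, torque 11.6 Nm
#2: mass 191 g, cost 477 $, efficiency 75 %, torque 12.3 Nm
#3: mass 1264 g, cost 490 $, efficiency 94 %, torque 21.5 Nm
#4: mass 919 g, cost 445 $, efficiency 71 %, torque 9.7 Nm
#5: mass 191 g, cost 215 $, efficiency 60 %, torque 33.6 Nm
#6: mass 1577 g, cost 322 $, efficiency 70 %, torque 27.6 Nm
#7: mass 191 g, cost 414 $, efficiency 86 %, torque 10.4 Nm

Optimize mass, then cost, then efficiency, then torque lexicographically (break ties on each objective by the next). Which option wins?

First minimize mass: best is 191, kept {#1, #2, #5, #7}.
Then minimize cost: best is 215, kept {#5}.

#5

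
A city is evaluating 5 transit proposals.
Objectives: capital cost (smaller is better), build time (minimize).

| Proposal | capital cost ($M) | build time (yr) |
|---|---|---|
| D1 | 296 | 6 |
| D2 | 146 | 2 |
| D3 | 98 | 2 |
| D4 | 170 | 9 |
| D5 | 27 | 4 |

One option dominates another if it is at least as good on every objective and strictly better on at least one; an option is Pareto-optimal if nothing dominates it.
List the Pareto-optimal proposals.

D1: dominated by D2 (capital cost 146≤296, build time 2≤6).
D2: dominated by D3 (capital cost 98≤146, build time 2≤2).
D3: not dominated.
D4: dominated by D2 (capital cost 146≤170, build time 2≤9).
D5: not dominated (best capital cost).

D3, D5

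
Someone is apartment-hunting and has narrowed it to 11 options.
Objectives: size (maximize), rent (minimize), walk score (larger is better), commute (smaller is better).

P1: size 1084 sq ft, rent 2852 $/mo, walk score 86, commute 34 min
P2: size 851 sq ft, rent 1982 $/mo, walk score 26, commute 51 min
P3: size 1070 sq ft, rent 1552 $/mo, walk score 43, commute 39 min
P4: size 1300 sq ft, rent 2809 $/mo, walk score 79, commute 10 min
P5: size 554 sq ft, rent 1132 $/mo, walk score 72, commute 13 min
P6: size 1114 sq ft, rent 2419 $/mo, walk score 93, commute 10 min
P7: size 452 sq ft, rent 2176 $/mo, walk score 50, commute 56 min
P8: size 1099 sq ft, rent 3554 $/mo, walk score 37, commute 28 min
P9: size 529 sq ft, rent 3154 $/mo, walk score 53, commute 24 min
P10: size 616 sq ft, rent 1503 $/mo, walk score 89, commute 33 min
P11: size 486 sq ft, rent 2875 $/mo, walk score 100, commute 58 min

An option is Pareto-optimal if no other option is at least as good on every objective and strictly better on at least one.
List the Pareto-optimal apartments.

P1: dominated by P6 (size 1114≥1084, rent 2419≤2852, walk score 93≥86, commute 10≤34).
P2: dominated by P3 (size 1070≥851, rent 1552≤1982, walk score 43≥26, commute 39≤51).
P3: not dominated.
P4: not dominated (best size).
P5: not dominated (best rent).
P6: not dominated.
P7: dominated by P5 (size 554≥452, rent 1132≤2176, walk score 72≥50, commute 13≤56).
P8: dominated by P4 (size 1300≥1099, rent 2809≤3554, walk score 79≥37, commute 10≤28).
P9: dominated by P4 (size 1300≥529, rent 2809≤3154, walk score 79≥53, commute 10≤24).
P10: not dominated.
P11: not dominated (best walk score).

P3, P4, P5, P6, P10, P11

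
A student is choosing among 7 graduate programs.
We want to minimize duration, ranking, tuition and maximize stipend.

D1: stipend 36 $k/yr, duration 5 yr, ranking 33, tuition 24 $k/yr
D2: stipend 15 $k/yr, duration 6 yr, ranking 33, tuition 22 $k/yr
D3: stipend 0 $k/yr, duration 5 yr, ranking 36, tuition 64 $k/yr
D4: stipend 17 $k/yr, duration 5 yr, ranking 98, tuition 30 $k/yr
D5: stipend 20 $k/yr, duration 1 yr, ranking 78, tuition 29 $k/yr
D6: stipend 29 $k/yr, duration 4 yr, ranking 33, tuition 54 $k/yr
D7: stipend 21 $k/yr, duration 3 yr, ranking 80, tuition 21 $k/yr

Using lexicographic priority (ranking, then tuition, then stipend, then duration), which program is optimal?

First minimize ranking: best is 33, kept {D1, D2, D6}.
Then minimize tuition: best is 22, kept {D2}.

D2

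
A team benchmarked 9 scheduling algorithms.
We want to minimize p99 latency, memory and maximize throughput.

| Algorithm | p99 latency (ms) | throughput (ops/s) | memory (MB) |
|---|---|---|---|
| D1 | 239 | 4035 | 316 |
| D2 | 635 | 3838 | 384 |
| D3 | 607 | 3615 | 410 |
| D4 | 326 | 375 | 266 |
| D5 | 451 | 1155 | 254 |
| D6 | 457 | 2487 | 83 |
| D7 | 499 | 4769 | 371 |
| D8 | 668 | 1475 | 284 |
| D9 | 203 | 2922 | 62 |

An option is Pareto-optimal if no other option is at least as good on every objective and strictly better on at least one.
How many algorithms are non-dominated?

3

D1: not dominated.
D2: dominated by D1 (p99 latency 239≤635, throughput 4035≥3838, memory 316≤384).
D3: dominated by D1 (p99 latency 239≤607, throughput 4035≥3615, memory 316≤410).
D4: dominated by D9 (p99 latency 203≤326, throughput 2922≥375, memory 62≤266).
D5: dominated by D9 (p99 latency 203≤451, throughput 2922≥1155, memory 62≤254).
D6: dominated by D9 (p99 latency 203≤457, throughput 2922≥2487, memory 62≤83).
D7: not dominated (best throughput).
D8: dominated by D6 (p99 latency 457≤668, throughput 2487≥1475, memory 83≤284).
D9: not dominated (best p99 latency).
Pareto-optimal: D1, D7, D9 → 3.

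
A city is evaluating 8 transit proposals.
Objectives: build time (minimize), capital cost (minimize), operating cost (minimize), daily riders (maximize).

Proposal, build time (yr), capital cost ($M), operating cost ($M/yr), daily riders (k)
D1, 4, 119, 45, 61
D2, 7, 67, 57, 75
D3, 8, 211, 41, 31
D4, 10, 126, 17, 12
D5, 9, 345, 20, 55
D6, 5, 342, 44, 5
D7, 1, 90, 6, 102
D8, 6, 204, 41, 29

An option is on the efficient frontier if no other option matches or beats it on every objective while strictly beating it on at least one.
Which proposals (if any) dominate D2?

none

D1: worse on capital cost (119 vs 67).
D3: worse on build time (8 vs 7).
D4: worse on build time (10 vs 7).
D5: worse on build time (9 vs 7).
D6: worse on capital cost (342 vs 67).
D7: worse on capital cost (90 vs 67).
D8: worse on capital cost (204 vs 67).
No option dominates D2.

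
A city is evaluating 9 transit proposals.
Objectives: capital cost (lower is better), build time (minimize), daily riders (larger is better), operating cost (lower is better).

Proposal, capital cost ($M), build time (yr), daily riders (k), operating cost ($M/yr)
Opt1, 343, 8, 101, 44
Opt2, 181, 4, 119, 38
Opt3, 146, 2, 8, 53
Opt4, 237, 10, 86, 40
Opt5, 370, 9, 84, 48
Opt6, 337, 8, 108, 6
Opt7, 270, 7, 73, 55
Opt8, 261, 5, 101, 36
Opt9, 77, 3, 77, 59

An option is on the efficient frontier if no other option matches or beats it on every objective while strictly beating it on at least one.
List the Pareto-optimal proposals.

Opt1: dominated by Opt2 (capital cost 181≤343, build time 4≤8, daily riders 119≥101, operating cost 38≤44).
Opt2: not dominated (best daily riders).
Opt3: not dominated (best build time).
Opt4: dominated by Opt2 (capital cost 181≤237, build time 4≤10, daily riders 119≥86, operating cost 38≤40).
Opt5: dominated by Opt1 (capital cost 343≤370, build time 8≤9, daily riders 101≥84, operating cost 44≤48).
Opt6: not dominated (best operating cost).
Opt7: dominated by Opt2 (capital cost 181≤270, build time 4≤7, daily riders 119≥73, operating cost 38≤55).
Opt8: not dominated.
Opt9: not dominated (best capital cost).

Opt2, Opt3, Opt6, Opt8, Opt9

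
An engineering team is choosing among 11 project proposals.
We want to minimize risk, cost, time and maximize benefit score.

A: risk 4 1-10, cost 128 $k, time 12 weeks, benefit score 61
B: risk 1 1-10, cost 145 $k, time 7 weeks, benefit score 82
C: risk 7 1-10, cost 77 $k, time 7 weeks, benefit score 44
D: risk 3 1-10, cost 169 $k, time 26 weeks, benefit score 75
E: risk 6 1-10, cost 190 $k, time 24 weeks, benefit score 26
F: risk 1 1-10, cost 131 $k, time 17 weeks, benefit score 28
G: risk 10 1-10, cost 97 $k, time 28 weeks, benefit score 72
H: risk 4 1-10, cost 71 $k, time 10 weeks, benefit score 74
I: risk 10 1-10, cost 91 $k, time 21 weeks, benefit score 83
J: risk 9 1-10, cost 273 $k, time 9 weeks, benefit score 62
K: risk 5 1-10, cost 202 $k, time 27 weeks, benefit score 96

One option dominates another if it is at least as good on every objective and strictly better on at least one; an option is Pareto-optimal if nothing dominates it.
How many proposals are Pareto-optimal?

A: dominated by H (risk 4≤4, cost 71≤128, time 10≤12, benefit score 74≥61).
B: not dominated.
C: not dominated.
D: dominated by B (risk 1≤3, cost 145≤169, time 7≤26, benefit score 82≥75).
E: dominated by A (risk 4≤6, cost 128≤190, time 12≤24, benefit score 61≥26).
F: not dominated.
G: dominated by H (risk 4≤10, cost 71≤97, time 10≤28, benefit score 74≥72).
H: not dominated (best cost).
I: not dominated.
J: dominated by B (risk 1≤9, cost 145≤273, time 7≤9, benefit score 82≥62).
K: not dominated (best benefit score).
Pareto-optimal: B, C, F, H, I, K → 6.

6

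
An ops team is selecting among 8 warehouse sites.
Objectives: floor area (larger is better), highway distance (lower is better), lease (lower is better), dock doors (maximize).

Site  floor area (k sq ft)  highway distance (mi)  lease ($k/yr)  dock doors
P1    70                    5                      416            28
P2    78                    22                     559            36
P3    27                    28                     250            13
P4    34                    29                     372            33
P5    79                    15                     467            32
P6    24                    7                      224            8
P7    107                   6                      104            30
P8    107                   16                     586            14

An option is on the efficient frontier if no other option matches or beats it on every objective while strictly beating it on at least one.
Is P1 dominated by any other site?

No

P2: worse on highway distance (22 vs 5).
P3: worse on floor area (27 vs 70).
P4: worse on floor area (34 vs 70).
P5: worse on highway distance (15 vs 5).
P6: worse on floor area (24 vs 70).
P7: worse on highway distance (6 vs 5).
P8: worse on highway distance (16 vs 5).
No option is at least as good as P1 on every objective and strictly better on one.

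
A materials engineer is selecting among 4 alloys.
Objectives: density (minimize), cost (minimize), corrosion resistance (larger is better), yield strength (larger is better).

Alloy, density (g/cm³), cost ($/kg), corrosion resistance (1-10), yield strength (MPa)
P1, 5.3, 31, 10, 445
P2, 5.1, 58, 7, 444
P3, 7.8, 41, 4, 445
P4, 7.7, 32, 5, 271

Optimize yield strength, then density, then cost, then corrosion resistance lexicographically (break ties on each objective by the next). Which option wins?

P1

First maximize yield strength: best is 445, kept {P1, P3}.
Then minimize density: best is 5.3, kept {P1}.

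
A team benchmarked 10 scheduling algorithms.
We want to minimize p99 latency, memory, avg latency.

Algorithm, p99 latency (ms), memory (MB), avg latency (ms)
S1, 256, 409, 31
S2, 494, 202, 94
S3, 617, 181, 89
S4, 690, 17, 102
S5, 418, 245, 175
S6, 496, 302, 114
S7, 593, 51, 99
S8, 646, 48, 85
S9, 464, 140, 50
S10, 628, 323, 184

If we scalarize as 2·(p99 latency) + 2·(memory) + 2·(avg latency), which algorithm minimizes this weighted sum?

S1: 2·256 + 2·409 + 2·31 = 1392
S2: 2·494 + 2·202 + 2·94 = 1580
S3: 2·617 + 2·181 + 2·89 = 1774
S4: 2·690 + 2·17 + 2·102 = 1618
S5: 2·418 + 2·245 + 2·175 = 1676
S6: 2·496 + 2·302 + 2·114 = 1824
S7: 2·593 + 2·51 + 2·99 = 1486
S8: 2·646 + 2·48 + 2·85 = 1558
S9: 2·464 + 2·140 + 2·50 = 1308
S10: 2·628 + 2·323 + 2·184 = 2270
Lowest: S9 at 1308.

S9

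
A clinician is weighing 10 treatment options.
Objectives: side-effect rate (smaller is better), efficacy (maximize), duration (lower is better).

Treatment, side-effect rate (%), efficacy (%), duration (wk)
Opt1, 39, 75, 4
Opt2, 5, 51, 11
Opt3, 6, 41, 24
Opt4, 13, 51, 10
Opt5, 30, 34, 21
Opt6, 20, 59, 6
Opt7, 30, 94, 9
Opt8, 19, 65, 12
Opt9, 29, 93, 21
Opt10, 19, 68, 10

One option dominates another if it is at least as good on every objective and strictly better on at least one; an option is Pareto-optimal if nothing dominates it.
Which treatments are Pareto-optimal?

Opt1: not dominated (best duration).
Opt2: not dominated (best side-effect rate).
Opt3: dominated by Opt2 (side-effect rate 5≤6, efficacy 51≥41, duration 11≤24).
Opt4: not dominated.
Opt5: dominated by Opt2 (side-effect rate 5≤30, efficacy 51≥34, duration 11≤21).
Opt6: not dominated.
Opt7: not dominated (best efficacy).
Opt8: dominated by Opt10 (side-effect rate 19≤19, efficacy 68≥65, duration 10≤12).
Opt9: not dominated.
Opt10: not dominated.

Opt1, Opt2, Opt4, Opt6, Opt7, Opt9, Opt10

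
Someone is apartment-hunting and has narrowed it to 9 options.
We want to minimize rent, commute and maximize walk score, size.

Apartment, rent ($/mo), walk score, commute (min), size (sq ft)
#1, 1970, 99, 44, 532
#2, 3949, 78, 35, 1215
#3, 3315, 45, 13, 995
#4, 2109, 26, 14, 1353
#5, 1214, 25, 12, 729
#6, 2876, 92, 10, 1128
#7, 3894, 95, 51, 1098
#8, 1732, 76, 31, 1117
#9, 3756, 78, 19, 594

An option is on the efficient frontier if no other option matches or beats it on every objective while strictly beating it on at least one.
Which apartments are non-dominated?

#1: not dominated (best walk score).
#2: not dominated.
#3: dominated by #6 (rent 2876≤3315, walk score 92≥45, commute 10≤13, size 1128≥995).
#4: not dominated (best size).
#5: not dominated (best rent).
#6: not dominated (best commute).
#7: not dominated.
#8: not dominated.
#9: dominated by #6 (rent 2876≤3756, walk score 92≥78, commute 10≤19, size 1128≥594).

#1, #2, #4, #5, #6, #7, #8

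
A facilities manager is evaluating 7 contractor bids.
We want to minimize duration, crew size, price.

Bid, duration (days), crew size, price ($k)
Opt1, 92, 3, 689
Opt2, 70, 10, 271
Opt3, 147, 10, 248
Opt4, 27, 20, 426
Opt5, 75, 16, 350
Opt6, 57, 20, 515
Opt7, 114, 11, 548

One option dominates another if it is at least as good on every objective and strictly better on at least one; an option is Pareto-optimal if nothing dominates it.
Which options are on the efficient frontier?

Opt1, Opt2, Opt3, Opt4

Opt1: not dominated (best crew size).
Opt2: not dominated.
Opt3: not dominated (best price).
Opt4: not dominated (best duration).
Opt5: dominated by Opt2 (duration 70≤75, crew size 10≤16, price 271≤350).
Opt6: dominated by Opt4 (duration 27≤57, crew size 20≤20, price 426≤515).
Opt7: dominated by Opt2 (duration 70≤114, crew size 10≤11, price 271≤548).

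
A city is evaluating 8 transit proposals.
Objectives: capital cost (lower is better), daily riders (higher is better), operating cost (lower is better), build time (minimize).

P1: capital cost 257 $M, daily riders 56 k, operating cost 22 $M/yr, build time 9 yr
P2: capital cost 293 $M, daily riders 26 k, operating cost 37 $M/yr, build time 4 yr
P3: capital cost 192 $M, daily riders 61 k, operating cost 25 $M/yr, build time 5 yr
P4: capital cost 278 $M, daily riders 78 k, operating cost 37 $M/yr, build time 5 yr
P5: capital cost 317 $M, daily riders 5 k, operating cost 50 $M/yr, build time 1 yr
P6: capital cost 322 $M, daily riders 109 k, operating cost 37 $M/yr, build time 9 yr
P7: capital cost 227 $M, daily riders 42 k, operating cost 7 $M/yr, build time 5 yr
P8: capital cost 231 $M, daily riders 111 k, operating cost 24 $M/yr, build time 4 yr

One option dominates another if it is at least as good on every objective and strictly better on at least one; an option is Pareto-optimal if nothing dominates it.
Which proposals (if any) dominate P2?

P8: capital cost 231≤293, daily riders 111≥26, operating cost 24≤37, build time 4≤4 — dominates P2.
Others (P1, P3, P4, P5, P6, P7) are each worse than P2 on at least one objective.

P8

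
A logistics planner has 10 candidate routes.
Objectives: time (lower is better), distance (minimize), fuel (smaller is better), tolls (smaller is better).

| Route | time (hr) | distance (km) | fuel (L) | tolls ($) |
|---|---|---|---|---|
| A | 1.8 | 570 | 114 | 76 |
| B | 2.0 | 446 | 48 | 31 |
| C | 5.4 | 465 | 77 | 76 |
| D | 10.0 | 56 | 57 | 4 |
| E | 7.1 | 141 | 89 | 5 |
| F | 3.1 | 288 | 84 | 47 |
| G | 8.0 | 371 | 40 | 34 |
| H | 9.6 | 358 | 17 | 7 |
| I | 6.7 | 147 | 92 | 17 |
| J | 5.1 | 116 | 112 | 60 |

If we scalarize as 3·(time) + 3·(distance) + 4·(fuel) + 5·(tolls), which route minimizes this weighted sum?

D

A: 3·1.8 + 3·570 + 4·114 + 5·76 = 2551.4
B: 3·2.0 + 3·446 + 4·48 + 5·31 = 1691.0
C: 3·5.4 + 3·465 + 4·77 + 5·76 = 2099.2
D: 3·10.0 + 3·56 + 4·57 + 5·4 = 446.0
E: 3·7.1 + 3·141 + 4·89 + 5·5 = 825.3
F: 3·3.1 + 3·288 + 4·84 + 5·47 = 1444.3
G: 3·8.0 + 3·371 + 4·40 + 5·34 = 1467.0
H: 3·9.6 + 3·358 + 4·17 + 5·7 = 1205.8
I: 3·6.7 + 3·147 + 4·92 + 5·17 = 914.1
J: 3·5.1 + 3·116 + 4·112 + 5·60 = 1111.3
Lowest: D at 446.0.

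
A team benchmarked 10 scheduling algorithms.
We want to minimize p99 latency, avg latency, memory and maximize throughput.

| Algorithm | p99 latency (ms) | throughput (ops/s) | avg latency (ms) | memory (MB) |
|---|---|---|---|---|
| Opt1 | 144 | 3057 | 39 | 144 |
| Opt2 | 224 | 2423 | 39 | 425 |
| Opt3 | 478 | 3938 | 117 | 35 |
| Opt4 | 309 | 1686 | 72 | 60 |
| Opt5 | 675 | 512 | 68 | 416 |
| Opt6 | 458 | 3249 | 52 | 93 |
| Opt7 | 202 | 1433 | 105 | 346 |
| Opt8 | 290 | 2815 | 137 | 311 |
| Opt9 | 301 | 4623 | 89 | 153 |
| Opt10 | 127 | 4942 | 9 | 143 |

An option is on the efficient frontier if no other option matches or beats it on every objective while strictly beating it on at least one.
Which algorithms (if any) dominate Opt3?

Opt1: worse on throughput (3057 vs 3938).
Opt2: worse on throughput (2423 vs 3938).
Opt4: worse on throughput (1686 vs 3938).
Opt5: worse on p99 latency (675 vs 478).
Opt6: worse on throughput (3249 vs 3938).
Opt7: worse on throughput (1433 vs 3938).
Opt8: worse on throughput (2815 vs 3938).
Opt9: worse on memory (153 vs 35).
Opt10: worse on memory (143 vs 35).
No option dominates Opt3.

none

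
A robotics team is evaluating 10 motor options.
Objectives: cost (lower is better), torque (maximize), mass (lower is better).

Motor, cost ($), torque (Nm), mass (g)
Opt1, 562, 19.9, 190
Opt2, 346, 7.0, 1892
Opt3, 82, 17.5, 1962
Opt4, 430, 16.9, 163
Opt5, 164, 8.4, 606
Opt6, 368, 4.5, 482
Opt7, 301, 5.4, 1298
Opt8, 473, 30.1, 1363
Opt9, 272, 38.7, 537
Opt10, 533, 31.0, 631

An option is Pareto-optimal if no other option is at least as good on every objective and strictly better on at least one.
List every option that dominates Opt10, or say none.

Opt9

Opt9: cost 272≤533, torque 38.7≥31.0, mass 537≤631 — dominates Opt10.
Others (Opt1, Opt2, Opt3, Opt4, Opt5, Opt6, Opt7, Opt8) are each worse than Opt10 on at least one objective.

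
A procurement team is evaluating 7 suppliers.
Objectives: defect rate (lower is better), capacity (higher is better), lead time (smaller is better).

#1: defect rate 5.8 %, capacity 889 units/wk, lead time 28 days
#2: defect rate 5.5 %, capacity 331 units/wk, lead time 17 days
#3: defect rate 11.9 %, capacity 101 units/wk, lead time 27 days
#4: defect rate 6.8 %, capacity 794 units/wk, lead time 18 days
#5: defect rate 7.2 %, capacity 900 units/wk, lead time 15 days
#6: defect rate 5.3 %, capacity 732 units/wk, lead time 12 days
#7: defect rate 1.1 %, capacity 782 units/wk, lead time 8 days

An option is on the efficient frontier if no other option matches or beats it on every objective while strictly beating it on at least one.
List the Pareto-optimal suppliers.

#1: not dominated.
#2: dominated by #6 (defect rate 5.3≤5.5, capacity 732≥331, lead time 12≤17).
#3: dominated by #2 (defect rate 5.5≤11.9, capacity 331≥101, lead time 17≤27).
#4: not dominated.
#5: not dominated (best capacity).
#6: dominated by #7 (defect rate 1.1≤5.3, capacity 782≥732, lead time 8≤12).
#7: not dominated (best defect rate).

#1, #4, #5, #7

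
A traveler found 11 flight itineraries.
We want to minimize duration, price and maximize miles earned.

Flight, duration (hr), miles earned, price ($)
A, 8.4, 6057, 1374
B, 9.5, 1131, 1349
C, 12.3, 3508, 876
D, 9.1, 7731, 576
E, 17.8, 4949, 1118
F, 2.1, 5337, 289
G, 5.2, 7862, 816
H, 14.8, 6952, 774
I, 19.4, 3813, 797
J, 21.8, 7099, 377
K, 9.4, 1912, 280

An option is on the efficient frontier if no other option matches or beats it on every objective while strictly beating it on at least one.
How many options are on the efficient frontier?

A: dominated by G (duration 5.2≤8.4, miles earned 7862≥6057, price 816≤1374).
B: dominated by D (duration 9.1≤9.5, miles earned 7731≥1131, price 576≤1349).
C: dominated by D (duration 9.1≤12.3, miles earned 7731≥3508, price 576≤876).
D: not dominated.
E: dominated by D (duration 9.1≤17.8, miles earned 7731≥4949, price 576≤1118).
F: not dominated (best duration).
G: not dominated (best miles earned).
H: dominated by D (duration 9.1≤14.8, miles earned 7731≥6952, price 576≤774).
I: dominated by D (duration 9.1≤19.4, miles earned 7731≥3813, price 576≤797).
J: not dominated.
K: not dominated (best price).
Pareto-optimal: D, F, G, J, K → 5.

5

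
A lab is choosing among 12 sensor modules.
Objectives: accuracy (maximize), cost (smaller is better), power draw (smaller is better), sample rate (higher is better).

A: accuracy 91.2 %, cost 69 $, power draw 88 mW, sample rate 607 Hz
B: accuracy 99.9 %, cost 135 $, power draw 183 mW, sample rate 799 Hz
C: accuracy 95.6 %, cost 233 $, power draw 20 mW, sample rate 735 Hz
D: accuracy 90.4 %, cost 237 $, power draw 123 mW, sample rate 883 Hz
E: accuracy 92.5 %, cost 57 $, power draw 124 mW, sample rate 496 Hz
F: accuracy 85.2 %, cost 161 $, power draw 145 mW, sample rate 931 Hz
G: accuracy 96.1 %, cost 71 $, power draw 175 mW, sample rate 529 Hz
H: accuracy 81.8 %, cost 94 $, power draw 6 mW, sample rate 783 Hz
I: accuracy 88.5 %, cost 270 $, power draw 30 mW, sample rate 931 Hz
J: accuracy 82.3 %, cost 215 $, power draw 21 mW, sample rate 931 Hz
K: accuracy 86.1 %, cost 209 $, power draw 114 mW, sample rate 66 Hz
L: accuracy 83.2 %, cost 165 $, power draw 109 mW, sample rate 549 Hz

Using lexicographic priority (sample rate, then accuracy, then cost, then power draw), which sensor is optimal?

First maximize sample rate: best is 931, kept {F, I, J}.
Then maximize accuracy: best is 88.5, kept {I}.

I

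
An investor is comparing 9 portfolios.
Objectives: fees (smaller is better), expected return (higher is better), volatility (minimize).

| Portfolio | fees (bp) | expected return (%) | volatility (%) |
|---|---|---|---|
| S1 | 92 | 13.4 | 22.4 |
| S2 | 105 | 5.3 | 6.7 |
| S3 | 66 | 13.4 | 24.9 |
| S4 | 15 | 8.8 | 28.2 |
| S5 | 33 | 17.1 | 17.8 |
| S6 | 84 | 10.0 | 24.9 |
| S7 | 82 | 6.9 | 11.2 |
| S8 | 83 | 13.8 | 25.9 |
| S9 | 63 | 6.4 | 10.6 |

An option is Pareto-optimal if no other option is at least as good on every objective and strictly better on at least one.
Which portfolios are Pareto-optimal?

S1: dominated by S5 (fees 33≤92, expected return 17.1≥13.4, volatility 17.8≤22.4).
S2: not dominated (best volatility).
S3: dominated by S5 (fees 33≤66, expected return 17.1≥13.4, volatility 17.8≤24.9).
S4: not dominated (best fees).
S5: not dominated (best expected return).
S6: dominated by S3 (fees 66≤84, expected return 13.4≥10.0, volatility 24.9≤24.9).
S7: not dominated.
S8: dominated by S5 (fees 33≤83, expected return 17.1≥13.8, volatility 17.8≤25.9).
S9: not dominated.

S2, S4, S5, S7, S9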